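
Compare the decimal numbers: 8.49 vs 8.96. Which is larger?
8.96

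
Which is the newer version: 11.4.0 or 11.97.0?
11.97.0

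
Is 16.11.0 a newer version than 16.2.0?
Yes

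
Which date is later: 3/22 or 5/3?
5/3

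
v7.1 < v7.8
True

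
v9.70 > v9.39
True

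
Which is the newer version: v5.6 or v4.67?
v5.6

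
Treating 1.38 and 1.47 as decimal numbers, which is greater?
1.47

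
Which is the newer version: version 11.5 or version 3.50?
version 11.5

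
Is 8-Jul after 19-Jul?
No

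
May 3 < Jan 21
False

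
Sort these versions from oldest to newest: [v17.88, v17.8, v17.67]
[v17.8, v17.67, v17.88]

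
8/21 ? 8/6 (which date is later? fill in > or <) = >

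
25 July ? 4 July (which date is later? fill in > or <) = >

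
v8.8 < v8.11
True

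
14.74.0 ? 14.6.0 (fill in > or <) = >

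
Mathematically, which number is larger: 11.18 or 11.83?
11.83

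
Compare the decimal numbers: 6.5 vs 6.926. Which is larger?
6.926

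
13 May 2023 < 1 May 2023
False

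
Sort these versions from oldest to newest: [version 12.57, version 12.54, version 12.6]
[version 12.6, version 12.54, version 12.57]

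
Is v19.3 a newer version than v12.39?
Yes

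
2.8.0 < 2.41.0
True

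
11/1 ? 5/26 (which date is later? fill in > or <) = >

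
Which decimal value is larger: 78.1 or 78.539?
78.539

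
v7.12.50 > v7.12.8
True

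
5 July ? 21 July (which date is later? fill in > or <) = <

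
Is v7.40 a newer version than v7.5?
Yes. Version numbers are compared segment by segment as integers, not as decimals: minor version 40 > 5, so v7.40 > v7.5 (even though the decimal 7.40 < 7.5).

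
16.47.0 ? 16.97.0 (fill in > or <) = <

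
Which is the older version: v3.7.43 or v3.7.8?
v3.7.8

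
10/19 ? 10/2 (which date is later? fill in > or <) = >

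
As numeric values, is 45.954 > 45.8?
True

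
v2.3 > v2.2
True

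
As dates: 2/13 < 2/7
False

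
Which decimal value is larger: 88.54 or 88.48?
88.54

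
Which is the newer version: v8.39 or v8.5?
v8.39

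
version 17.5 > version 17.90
False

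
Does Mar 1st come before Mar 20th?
Yes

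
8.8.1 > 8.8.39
False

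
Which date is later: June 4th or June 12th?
June 12th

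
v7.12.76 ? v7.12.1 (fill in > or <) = >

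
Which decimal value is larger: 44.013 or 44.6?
44.6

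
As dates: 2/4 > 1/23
True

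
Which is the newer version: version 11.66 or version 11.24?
version 11.66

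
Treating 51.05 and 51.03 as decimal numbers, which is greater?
51.05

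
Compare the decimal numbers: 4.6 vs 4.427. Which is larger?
4.6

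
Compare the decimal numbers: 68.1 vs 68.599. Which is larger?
68.599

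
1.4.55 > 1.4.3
True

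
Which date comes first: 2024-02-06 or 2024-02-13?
2024-02-06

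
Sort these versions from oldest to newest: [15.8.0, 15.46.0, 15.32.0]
[15.8.0, 15.32.0, 15.46.0]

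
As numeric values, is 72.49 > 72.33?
True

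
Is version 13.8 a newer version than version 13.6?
Yes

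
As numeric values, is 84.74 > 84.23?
True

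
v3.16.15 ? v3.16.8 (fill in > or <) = >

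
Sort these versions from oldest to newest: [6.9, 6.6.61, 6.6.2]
[6.6.2, 6.6.61, 6.9]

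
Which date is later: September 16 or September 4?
September 16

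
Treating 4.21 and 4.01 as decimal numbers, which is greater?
4.21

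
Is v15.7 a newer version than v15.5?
Yes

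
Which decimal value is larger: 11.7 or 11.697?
11.7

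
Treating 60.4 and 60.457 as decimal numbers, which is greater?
60.457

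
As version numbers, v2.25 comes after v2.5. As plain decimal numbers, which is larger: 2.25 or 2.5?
2.5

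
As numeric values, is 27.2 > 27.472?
False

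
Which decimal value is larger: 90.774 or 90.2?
90.774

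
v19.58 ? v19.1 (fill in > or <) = >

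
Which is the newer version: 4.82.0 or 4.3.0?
4.82.0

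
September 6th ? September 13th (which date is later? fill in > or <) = <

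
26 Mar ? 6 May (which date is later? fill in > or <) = <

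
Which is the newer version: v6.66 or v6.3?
v6.66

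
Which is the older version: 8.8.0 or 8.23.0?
8.8.0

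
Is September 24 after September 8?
Yes. Day 24 comes after day 8 in September — this is a date comparison, not a decimal one (the decimal 9.24 would be smaller than 9.8).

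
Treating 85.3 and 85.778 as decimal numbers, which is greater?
85.778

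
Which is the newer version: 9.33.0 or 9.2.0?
9.33.0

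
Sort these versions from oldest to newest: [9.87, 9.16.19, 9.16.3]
[9.16.3, 9.16.19, 9.87]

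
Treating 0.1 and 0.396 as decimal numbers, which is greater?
0.396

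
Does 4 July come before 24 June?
No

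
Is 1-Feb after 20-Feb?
No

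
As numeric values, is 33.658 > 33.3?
True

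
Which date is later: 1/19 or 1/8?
1/19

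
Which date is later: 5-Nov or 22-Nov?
22-Nov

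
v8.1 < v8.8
True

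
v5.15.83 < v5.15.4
False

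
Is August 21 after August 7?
Yes. Day 21 comes after day 7 in August — this is a date comparison, not a decimal one (the decimal 8.21 would be smaller than 8.7).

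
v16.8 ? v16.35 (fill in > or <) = <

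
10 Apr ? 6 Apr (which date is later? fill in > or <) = >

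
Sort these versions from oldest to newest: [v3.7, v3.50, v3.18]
[v3.7, v3.18, v3.50]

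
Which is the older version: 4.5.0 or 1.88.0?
1.88.0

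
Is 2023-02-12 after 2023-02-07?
Yes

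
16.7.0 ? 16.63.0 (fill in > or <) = <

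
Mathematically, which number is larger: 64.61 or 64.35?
64.61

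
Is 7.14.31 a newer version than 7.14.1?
Yes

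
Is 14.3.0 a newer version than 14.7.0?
No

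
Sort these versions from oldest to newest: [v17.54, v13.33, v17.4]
[v13.33, v17.4, v17.54]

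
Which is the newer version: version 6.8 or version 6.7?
version 6.8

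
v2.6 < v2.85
True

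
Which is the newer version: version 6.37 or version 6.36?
version 6.37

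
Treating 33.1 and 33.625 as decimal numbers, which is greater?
33.625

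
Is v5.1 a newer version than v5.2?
No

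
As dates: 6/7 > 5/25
True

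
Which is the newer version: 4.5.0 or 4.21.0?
4.21.0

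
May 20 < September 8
True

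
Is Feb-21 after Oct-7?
No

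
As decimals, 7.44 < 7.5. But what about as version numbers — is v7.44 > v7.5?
True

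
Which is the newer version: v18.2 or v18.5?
v18.5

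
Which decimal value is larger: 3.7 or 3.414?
3.7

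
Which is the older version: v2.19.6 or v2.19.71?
v2.19.6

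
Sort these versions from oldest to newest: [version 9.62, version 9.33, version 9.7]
[version 9.7, version 9.33, version 9.62]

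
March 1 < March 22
True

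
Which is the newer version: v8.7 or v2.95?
v8.7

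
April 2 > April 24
False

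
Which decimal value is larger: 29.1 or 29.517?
29.517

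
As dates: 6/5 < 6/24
True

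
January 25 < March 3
True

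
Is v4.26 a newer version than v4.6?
Yes. Version numbers are compared segment by segment as integers, not as decimals: minor version 26 > 6, so v4.26 > v4.6 (even though the decimal 4.26 < 4.6).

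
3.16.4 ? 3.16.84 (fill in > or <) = <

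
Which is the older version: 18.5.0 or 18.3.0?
18.3.0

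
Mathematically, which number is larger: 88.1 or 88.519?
88.519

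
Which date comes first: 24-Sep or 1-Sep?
1-Sep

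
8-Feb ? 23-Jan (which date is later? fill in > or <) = >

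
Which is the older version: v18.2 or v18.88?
v18.2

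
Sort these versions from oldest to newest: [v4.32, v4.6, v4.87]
[v4.6, v4.32, v4.87]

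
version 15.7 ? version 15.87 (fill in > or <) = <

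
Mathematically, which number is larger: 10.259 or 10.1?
10.259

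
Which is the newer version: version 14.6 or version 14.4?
version 14.6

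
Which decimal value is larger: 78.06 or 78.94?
78.94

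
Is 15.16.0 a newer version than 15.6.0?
Yes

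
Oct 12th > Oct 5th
True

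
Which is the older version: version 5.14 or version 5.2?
version 5.2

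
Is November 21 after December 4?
No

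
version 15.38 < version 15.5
False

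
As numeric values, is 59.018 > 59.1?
False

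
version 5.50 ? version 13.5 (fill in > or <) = <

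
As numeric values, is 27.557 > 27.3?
True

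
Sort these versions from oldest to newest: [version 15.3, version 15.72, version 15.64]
[version 15.3, version 15.64, version 15.72]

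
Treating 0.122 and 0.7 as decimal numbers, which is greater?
0.7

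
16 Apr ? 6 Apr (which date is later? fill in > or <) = >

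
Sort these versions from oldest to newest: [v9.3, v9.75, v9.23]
[v9.3, v9.23, v9.75]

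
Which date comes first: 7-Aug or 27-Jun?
27-Jun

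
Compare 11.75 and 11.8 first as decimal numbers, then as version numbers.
As decimals: 11.75 < 11.8. As versions: v11.75 > v11.8 (minor version 75 > 8).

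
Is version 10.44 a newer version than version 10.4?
Yes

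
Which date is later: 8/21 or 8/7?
8/21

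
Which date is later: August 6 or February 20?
August 6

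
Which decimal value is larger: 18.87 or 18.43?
18.87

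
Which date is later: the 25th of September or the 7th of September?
the 25th of September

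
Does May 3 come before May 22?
Yes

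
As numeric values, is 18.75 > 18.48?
True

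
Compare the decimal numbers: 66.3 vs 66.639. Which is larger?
66.639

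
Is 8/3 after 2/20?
Yes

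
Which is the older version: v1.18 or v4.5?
v1.18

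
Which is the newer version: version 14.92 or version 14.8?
version 14.92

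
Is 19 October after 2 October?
Yes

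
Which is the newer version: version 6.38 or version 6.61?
version 6.61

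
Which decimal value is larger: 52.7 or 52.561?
52.7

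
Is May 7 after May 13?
No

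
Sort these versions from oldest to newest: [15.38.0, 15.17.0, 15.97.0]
[15.17.0, 15.38.0, 15.97.0]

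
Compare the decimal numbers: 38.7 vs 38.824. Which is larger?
38.824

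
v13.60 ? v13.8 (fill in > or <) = >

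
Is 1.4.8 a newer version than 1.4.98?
No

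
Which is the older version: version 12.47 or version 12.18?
version 12.18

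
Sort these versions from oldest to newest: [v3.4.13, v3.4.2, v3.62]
[v3.4.2, v3.4.13, v3.62]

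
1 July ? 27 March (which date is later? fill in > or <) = >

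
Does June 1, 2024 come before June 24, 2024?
Yes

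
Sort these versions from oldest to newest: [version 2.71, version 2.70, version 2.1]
[version 2.1, version 2.70, version 2.71]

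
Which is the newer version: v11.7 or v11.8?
v11.8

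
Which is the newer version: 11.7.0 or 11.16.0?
11.16.0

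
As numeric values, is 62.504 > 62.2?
True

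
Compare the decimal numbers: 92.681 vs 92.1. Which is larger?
92.681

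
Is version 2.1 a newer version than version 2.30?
No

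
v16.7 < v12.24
False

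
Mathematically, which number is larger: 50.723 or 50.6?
50.723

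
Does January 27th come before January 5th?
No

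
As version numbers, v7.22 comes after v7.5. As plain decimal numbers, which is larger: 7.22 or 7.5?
7.5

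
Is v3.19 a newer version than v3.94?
No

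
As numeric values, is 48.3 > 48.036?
True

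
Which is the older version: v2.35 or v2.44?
v2.35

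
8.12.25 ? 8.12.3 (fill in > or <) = >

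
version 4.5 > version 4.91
False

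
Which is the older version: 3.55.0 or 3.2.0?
3.2.0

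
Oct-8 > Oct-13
False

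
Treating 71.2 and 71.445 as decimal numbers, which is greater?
71.445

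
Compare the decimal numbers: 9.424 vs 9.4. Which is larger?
9.424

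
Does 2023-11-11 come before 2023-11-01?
No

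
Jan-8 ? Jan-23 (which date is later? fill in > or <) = <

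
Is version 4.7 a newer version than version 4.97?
No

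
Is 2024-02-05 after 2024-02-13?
No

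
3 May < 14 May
True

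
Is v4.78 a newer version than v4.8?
Yes. Version numbers are compared segment by segment as integers, not as decimals: minor version 78 > 8, so v4.78 > v4.8 (even though the decimal 4.78 < 4.8).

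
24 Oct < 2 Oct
False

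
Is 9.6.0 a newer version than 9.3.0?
Yes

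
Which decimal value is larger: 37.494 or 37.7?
37.7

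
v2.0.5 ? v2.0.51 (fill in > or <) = <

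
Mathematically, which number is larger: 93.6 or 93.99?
93.99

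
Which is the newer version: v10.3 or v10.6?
v10.6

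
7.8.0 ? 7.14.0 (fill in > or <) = <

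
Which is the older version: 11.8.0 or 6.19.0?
6.19.0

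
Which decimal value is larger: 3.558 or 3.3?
3.558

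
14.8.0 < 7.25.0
False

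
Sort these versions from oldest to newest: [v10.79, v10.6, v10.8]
[v10.6, v10.8, v10.79]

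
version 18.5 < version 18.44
True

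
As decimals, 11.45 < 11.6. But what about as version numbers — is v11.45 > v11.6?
True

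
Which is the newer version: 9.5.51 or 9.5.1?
9.5.51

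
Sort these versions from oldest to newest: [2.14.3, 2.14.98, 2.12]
[2.12, 2.14.3, 2.14.98]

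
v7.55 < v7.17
False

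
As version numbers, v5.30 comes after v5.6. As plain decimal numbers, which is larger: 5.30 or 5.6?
5.6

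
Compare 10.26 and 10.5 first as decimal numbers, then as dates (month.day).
As decimals: 10.26 < 10.5. As dates: 10/26 is later than 10/5 (day 26 > day 5).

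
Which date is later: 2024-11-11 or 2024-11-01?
2024-11-11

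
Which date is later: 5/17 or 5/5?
5/17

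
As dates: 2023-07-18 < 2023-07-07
False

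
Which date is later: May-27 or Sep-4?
Sep-4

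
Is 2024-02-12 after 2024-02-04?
Yes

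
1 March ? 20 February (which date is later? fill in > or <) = >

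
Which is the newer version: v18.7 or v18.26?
v18.26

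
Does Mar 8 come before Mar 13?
Yes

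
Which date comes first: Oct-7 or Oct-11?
Oct-7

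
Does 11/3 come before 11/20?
Yes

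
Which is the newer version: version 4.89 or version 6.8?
version 6.8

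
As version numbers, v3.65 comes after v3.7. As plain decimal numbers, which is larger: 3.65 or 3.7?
3.7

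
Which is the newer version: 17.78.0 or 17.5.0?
17.78.0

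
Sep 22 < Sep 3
False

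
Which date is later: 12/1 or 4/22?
12/1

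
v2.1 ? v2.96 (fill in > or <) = <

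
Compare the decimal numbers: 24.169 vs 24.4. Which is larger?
24.4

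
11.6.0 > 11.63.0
False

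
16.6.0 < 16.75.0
True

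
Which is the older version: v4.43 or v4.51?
v4.43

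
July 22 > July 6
True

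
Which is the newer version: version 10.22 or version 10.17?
version 10.22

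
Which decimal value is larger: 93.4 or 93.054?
93.4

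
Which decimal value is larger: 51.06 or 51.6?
51.6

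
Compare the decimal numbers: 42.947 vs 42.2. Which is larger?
42.947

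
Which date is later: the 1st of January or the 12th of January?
the 12th of January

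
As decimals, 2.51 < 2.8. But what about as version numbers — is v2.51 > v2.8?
True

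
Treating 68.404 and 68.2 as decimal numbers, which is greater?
68.404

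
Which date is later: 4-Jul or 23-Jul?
23-Jul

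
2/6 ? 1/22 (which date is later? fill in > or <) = >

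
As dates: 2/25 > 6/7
False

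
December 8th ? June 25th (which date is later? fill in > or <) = >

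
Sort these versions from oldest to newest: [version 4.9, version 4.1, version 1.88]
[version 1.88, version 4.1, version 4.9]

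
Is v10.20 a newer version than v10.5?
Yes. Version numbers are compared segment by segment as integers, not as decimals: minor version 20 > 5, so v10.20 > v10.5 (even though the decimal 10.20 < 10.5).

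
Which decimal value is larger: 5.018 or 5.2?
5.2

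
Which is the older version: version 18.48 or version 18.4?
version 18.4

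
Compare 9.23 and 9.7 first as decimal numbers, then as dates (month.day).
As decimals: 9.23 < 9.7. As dates: 9/23 is later than 9/7 (day 23 > day 7).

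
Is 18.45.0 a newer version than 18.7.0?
Yes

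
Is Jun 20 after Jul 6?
No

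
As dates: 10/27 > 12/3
False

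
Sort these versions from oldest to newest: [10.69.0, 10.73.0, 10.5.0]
[10.5.0, 10.69.0, 10.73.0]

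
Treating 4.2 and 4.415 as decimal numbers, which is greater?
4.415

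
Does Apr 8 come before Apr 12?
Yes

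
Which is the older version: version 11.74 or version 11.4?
version 11.4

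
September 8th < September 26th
True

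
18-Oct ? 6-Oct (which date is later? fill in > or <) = >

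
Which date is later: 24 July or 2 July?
24 July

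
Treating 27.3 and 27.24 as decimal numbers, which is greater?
27.3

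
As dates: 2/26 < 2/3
False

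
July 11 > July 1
True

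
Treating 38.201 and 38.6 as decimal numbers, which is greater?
38.6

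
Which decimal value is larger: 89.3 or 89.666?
89.666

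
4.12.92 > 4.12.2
True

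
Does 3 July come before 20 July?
Yes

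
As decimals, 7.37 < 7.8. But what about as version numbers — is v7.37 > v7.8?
True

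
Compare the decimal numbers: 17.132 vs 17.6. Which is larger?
17.6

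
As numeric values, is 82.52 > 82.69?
False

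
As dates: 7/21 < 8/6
True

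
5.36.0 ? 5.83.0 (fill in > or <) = <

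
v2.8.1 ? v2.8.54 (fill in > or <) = <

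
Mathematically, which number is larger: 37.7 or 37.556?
37.7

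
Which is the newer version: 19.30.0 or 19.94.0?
19.94.0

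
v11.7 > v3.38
True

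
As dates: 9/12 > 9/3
True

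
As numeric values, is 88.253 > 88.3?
False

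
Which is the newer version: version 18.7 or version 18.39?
version 18.39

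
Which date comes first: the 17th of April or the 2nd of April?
the 2nd of April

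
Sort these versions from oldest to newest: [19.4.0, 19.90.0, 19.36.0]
[19.4.0, 19.36.0, 19.90.0]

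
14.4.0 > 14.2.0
True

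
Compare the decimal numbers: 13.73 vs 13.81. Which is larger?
13.81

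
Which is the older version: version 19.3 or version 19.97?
version 19.3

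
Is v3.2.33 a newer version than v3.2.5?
Yes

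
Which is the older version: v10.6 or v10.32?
v10.6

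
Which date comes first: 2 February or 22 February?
2 February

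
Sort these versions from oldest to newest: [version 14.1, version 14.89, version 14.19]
[version 14.1, version 14.19, version 14.89]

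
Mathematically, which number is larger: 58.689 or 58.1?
58.689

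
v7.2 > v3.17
True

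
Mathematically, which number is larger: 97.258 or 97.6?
97.6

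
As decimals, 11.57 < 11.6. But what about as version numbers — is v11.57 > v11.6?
True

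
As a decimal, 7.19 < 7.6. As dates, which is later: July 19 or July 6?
July 19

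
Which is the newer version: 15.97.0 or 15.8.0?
15.97.0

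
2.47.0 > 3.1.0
False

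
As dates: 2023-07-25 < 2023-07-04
False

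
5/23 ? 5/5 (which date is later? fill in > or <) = >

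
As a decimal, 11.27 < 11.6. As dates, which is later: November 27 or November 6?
November 27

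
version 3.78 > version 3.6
True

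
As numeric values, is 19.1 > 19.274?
False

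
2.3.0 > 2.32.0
False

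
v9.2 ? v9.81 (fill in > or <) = <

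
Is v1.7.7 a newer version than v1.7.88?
No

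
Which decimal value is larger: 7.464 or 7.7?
7.7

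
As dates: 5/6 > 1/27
True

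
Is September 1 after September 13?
No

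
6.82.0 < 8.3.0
True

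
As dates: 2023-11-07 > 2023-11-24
False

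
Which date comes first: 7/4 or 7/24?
7/4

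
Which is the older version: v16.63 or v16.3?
v16.3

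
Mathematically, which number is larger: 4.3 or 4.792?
4.792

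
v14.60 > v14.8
True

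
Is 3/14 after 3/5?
Yes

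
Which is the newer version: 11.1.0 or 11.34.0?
11.34.0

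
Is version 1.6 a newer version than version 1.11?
No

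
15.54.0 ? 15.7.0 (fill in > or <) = >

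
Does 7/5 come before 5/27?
No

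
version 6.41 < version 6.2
False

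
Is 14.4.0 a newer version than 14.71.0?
No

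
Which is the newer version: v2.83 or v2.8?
v2.83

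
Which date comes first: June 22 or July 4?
June 22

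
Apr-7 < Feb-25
False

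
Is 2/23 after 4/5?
No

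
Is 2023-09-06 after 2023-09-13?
No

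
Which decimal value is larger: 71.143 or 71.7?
71.7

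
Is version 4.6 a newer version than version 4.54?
No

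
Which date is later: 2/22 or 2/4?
2/22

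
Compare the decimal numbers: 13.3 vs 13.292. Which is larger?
13.3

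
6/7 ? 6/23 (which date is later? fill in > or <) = <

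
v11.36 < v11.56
True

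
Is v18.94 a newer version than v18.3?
Yes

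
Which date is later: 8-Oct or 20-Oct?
20-Oct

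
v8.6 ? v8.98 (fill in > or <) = <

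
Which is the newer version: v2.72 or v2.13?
v2.72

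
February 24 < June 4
True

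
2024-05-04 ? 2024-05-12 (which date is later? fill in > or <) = <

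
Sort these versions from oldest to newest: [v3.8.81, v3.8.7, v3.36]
[v3.8.7, v3.8.81, v3.36]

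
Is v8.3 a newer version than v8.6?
No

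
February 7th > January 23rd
True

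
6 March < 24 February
False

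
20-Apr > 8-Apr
True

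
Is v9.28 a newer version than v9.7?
Yes. Version numbers are compared segment by segment as integers, not as decimals: minor version 28 > 7, so v9.28 > v9.7 (even though the decimal 9.28 < 9.7).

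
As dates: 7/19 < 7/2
False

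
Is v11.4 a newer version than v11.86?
No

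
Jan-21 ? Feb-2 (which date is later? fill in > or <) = <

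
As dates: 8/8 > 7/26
True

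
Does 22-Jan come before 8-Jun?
Yes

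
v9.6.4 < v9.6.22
True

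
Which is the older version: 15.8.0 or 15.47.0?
15.8.0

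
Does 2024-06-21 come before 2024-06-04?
No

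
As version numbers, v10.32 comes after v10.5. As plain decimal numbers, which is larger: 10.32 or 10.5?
10.5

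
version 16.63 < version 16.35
False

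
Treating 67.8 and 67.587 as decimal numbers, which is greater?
67.8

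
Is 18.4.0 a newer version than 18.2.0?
Yes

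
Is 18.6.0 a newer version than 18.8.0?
No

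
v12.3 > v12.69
False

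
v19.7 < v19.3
False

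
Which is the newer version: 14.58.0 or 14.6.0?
14.58.0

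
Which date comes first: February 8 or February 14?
February 8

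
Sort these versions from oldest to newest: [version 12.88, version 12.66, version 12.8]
[version 12.8, version 12.66, version 12.88]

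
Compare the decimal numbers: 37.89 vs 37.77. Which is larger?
37.89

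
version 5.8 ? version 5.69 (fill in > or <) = <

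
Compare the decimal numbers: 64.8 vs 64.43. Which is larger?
64.8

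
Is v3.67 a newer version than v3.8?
Yes. Version numbers are compared segment by segment as integers, not as decimals: minor version 67 > 8, so v3.67 > v3.8 (even though the decimal 3.67 < 3.8).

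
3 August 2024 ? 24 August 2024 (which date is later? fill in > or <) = <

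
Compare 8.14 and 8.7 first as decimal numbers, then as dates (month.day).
As decimals: 8.14 < 8.7. As dates: 8/14 is later than 8/7 (day 14 > day 7).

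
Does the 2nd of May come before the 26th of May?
Yes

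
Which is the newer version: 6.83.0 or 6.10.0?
6.83.0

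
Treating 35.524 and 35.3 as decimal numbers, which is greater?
35.524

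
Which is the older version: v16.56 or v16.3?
v16.3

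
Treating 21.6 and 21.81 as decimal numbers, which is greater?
21.81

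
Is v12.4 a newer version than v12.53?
No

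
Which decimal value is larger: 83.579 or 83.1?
83.579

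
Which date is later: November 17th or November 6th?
November 17th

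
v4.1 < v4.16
True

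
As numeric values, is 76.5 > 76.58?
False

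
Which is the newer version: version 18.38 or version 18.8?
version 18.38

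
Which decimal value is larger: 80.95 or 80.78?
80.95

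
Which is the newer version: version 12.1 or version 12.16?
version 12.16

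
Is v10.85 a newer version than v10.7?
Yes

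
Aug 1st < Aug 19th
True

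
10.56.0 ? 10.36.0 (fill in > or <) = >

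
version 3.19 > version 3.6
True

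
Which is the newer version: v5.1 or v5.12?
v5.12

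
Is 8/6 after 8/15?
No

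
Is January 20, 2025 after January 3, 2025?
Yes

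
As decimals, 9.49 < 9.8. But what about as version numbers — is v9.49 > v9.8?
True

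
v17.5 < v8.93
False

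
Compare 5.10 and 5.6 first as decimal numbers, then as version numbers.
As decimals: 5.10 < 5.6. As versions: v5.10 > v5.6 (minor version 10 > 6).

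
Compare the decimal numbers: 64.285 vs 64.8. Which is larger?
64.8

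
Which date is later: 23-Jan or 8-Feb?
8-Feb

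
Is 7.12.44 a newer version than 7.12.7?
Yes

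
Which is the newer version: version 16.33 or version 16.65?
version 16.65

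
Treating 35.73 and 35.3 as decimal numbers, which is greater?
35.73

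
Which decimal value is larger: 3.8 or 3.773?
3.8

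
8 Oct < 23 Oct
True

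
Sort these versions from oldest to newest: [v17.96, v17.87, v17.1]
[v17.1, v17.87, v17.96]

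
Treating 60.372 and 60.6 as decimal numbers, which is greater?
60.6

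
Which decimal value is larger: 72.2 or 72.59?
72.59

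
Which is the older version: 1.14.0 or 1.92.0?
1.14.0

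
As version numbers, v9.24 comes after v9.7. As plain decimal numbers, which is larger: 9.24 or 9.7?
9.7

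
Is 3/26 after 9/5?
No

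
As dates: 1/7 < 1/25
True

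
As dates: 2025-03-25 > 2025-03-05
True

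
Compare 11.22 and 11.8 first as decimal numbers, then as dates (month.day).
As decimals: 11.22 < 11.8. As dates: 11/22 is later than 11/8 (day 22 > day 8).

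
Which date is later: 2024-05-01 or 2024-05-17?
2024-05-17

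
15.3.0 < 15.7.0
True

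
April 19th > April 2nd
True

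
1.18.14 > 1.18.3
True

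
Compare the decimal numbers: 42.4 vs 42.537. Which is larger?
42.537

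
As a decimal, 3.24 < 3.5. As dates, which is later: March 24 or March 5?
March 24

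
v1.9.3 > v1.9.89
False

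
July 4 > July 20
False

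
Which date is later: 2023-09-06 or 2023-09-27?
2023-09-27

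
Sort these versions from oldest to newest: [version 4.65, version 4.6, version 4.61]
[version 4.6, version 4.61, version 4.65]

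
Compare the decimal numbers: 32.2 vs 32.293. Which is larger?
32.293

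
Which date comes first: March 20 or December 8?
March 20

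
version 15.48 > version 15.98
False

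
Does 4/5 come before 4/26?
Yes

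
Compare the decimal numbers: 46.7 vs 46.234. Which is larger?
46.7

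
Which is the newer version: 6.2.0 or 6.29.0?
6.29.0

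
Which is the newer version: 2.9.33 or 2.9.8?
2.9.33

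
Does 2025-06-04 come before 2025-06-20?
Yes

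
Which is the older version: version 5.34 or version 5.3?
version 5.3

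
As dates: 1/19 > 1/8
True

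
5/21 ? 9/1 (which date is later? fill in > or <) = <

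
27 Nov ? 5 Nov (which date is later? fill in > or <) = >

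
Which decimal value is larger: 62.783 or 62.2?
62.783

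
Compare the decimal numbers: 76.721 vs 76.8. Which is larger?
76.8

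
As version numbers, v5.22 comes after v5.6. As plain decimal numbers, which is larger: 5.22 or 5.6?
5.6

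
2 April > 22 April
False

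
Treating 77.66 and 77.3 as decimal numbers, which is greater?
77.66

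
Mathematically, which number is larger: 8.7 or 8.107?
8.7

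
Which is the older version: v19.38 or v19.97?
v19.38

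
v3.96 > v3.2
True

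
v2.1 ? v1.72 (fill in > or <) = >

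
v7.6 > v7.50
False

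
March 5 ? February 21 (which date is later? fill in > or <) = >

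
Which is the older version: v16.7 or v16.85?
v16.7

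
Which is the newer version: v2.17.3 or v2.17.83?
v2.17.83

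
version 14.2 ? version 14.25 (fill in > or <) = <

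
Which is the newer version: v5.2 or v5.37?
v5.37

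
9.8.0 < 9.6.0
False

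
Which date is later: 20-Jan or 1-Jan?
20-Jan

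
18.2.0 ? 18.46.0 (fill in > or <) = <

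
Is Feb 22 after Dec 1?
No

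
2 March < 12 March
True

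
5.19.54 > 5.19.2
True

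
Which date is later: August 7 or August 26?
August 26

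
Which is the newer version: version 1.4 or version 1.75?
version 1.75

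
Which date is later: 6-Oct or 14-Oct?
14-Oct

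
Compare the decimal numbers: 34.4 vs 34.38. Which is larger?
34.4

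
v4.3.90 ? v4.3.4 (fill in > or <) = >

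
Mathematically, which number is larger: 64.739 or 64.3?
64.739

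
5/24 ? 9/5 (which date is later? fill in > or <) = <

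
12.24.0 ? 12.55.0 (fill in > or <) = <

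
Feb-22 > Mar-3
False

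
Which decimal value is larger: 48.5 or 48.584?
48.584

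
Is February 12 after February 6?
Yes. Day 12 comes after day 6 in February — this is a date comparison, not a decimal one (the decimal 2.12 would be smaller than 2.6).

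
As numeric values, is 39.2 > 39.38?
False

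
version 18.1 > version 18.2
False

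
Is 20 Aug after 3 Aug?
Yes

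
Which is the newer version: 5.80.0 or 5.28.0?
5.80.0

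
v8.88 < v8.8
False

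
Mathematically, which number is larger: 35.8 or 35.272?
35.8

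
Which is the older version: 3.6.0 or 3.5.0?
3.5.0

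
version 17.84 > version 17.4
True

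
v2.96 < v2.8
False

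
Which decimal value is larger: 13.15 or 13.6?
13.6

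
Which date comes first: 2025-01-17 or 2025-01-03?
2025-01-03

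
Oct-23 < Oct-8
False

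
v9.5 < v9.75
True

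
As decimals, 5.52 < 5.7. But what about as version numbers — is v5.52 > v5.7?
True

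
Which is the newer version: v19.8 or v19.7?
v19.8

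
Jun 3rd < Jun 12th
True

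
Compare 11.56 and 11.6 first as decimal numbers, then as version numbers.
As decimals: 11.56 < 11.6. As versions: v11.56 > v11.6 (minor version 56 > 6).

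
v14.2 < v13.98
False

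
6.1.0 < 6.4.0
True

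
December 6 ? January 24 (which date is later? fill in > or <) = >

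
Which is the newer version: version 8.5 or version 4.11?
version 8.5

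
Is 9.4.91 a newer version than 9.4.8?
Yes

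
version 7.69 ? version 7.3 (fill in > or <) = >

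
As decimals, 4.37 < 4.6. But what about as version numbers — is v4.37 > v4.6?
True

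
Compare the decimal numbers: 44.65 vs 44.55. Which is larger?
44.65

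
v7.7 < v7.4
False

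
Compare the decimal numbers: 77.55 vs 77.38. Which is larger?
77.55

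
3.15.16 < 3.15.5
False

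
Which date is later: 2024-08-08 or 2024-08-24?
2024-08-24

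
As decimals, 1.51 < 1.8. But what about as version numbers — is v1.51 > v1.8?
True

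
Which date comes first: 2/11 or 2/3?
2/3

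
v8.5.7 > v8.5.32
False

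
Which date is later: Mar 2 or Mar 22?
Mar 22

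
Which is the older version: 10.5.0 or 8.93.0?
8.93.0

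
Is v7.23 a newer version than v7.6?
Yes. Version numbers are compared segment by segment as integers, not as decimals: minor version 23 > 6, so v7.23 > v7.6 (even though the decimal 7.23 < 7.6).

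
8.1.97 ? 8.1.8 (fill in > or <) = >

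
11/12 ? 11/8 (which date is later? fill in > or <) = >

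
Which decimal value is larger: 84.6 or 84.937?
84.937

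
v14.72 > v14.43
True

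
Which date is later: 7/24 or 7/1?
7/24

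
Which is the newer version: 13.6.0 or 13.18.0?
13.18.0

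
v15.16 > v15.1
True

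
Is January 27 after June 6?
No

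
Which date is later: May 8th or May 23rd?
May 23rd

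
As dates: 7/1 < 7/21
True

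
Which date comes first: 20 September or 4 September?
4 September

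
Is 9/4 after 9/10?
No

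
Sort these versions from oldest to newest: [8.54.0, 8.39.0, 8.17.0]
[8.17.0, 8.39.0, 8.54.0]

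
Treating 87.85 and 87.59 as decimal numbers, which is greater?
87.85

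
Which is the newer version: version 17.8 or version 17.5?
version 17.8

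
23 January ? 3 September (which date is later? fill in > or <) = <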